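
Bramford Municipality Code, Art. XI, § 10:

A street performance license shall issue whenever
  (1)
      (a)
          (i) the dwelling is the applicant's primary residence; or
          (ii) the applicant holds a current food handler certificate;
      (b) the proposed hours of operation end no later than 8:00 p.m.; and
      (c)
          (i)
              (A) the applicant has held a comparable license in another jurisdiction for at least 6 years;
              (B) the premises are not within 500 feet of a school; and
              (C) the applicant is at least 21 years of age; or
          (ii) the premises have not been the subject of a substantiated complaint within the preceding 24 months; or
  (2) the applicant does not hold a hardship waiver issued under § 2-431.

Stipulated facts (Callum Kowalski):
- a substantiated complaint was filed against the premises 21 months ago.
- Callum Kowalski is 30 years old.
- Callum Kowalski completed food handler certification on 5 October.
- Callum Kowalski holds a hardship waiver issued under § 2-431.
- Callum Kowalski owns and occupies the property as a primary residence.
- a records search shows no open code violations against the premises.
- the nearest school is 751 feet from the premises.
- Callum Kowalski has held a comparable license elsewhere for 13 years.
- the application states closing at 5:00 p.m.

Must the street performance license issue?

(i) primary residence — satisfied.
(ii) food handler cert. — met.
So (a) is satisfied (T OR T).
(b) closes by 8 p.m. — holds.
(A) prior license ≥ 6 yr — met.
(B) ≥500 ft from school — holds.
(C) age ≥ 21 — satisfied.
(i) = T AND T AND T = true.
(ii) no complaint in 24 mo. — not satisfied.
(c): T OR F → true.
(1) = T AND T AND T = true.
(2) not (hardship waiver) — not met.
Overall = T OR F = true.

Yes — granted.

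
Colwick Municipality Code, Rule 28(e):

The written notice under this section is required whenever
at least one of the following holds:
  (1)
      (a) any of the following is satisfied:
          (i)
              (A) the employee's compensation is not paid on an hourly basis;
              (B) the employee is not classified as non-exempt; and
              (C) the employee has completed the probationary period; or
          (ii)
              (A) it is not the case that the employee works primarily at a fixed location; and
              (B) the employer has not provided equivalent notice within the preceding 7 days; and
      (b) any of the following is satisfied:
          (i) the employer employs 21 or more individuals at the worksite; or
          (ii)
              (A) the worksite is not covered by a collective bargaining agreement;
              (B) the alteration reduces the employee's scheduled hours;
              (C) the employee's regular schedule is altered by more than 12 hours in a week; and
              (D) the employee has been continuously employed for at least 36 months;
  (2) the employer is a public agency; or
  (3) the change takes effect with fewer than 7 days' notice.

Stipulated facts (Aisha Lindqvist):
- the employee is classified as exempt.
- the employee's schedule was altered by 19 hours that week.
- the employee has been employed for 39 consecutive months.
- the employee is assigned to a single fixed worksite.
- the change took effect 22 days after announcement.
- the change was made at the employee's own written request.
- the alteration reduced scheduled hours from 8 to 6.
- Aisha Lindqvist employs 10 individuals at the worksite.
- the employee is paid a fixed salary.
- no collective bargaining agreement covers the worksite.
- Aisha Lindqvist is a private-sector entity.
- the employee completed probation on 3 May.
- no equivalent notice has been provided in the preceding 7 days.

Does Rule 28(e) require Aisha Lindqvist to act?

(A) not (hourly-paid) — satisfied.
(B) not (non-exempt) — satisfied.
(C) past probation — satisfied.
(i): T AND T AND T → true.
(A) not (fixed location) — fails.
(B) no recent notice — satisfied.
So (ii) is not satisfied (F AND T).
So (a) is satisfied (T OR F).
(i) ≥ 21 at site — not met.
(A) no CBA — satisfied.
(B) hours reduced — satisfied.
(C) schedule shift > 12h — holds.
(D) tenure ≥ 36 mo. — satisfied.
(ii) = T AND T AND T AND T = true.
(b): F OR T → true.
So (1) is satisfied (T AND T).
(2) public agency — not satisfied.
(3) < 7 days' notice — fails.
Overall: T OR F OR F → true.

Yes — required.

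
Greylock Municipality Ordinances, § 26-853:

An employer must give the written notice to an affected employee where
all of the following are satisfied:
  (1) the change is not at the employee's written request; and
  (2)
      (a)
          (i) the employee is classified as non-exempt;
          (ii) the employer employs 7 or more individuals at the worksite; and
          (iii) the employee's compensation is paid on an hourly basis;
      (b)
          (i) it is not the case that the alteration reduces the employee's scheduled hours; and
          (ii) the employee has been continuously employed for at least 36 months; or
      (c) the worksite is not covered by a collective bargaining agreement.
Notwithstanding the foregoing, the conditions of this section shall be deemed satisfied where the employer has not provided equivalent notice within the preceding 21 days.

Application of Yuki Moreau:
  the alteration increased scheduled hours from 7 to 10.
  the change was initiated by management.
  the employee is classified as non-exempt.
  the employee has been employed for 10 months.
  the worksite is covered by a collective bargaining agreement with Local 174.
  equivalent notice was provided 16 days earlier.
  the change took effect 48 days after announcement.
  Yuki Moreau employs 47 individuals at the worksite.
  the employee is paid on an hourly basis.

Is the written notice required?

(1) not employee-requested — met.
(i) non-exempt — satisfied.
(ii) ≥ 7 at site — met.
(iii) hourly-paid — met.
So (a) is satisfied (T AND T AND T).
(i) not (hours reduced) — holds.
(ii) tenure ≥ 36 mo. — fails.
So (b) is not satisfied (T AND F).
(c) no CBA — fails.
(2) = T OR F OR F = true.
Overall = T AND T = true.
Exception (no recent notice) — not satisfied.
Result: main true OR exception false → true.

Yes — required.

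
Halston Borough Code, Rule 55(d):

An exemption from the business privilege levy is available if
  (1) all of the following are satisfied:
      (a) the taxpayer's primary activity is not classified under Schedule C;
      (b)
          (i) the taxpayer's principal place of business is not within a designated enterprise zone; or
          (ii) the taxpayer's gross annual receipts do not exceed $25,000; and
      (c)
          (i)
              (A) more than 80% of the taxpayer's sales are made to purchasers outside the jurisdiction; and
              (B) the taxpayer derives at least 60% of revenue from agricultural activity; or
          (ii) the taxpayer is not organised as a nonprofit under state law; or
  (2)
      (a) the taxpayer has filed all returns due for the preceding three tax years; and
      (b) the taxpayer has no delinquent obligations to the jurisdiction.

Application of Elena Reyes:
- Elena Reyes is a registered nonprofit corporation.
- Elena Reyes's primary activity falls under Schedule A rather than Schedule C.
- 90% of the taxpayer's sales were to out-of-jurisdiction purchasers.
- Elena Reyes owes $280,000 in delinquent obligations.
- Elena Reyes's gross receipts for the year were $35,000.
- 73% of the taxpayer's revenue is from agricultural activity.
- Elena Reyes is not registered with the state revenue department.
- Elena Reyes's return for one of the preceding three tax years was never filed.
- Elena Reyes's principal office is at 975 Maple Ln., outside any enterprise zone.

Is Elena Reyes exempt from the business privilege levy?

(a) not (Schedule C activity) — met.
(i) not (in enterprise zone) — met.
(ii) receipts ≤ $25,000 — not satisfied.
(b) = T OR F = true.
(A) >80% out-of-jur. sales — met.
(B) ≥60% agricultural — holds.
(i): T AND T → true.
(ii) not (nonprofit) — not satisfied.
(c) = T OR F = true.
(1): T AND T AND T → true.
(a) returns current — not met.
(b) no delinquency — fails.
(2): F AND F → false.
Overall: T OR F → true.

Yes — exempt.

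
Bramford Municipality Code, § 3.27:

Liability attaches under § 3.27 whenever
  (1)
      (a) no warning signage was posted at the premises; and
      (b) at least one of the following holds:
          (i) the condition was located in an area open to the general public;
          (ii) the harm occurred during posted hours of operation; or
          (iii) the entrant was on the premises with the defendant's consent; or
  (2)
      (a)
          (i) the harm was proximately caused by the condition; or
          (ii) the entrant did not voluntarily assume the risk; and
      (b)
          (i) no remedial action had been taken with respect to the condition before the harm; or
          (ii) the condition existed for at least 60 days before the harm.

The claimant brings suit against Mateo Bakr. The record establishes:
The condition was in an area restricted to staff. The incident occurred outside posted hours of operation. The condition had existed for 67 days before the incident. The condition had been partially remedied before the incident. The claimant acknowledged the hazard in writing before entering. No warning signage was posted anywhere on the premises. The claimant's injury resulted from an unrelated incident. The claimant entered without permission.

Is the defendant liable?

No — not liable.

(a) no signage posted — met.
(i) public area — not satisfied.
(ii) during posted hours — fails.
(iii) consent to enter — not satisfied.
(b) = F OR F OR F = false.
(1) = T AND F = false.
(i) proximate cause — not satisfied.
(ii) no assumed risk — not satisfied.
(a): F OR F → false.
(i) no remedial action — fails.
(ii) condition ≥60 days old — met.
(b) = F OR T = true.
So (2) is not satisfied (F AND T).
Overall = F OR F = false.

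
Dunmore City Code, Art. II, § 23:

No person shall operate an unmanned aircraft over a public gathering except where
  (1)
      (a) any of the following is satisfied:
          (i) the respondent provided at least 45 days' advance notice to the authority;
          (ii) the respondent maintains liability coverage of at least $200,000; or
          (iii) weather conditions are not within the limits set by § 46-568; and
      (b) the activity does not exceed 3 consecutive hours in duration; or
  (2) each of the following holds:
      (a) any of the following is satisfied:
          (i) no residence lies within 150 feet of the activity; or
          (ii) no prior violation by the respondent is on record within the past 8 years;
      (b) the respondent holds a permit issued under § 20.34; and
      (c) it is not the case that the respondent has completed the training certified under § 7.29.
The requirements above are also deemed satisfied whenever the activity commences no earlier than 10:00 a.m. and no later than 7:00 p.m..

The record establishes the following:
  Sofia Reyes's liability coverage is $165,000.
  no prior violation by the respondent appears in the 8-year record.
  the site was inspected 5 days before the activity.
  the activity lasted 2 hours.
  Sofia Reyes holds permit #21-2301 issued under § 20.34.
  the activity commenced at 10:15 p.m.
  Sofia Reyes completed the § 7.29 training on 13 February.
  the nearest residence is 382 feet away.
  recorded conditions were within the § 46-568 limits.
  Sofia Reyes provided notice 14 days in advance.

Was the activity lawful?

(i) ≥45 days' notice — fails.
(ii) coverage ≥ $200,000 — not satisfied.
(iii) not (weather ok) — fails.
So (a) is not satisfied (F OR F OR F).
(b) ≤ 3 hrs duration — satisfied.
So (1) is not satisfied (F AND T).
(i) no residence in 150 ft — holds.
(ii) no prior violation — met.
(a) = T OR T = true.
(b) holds permit — satisfied.
(c) not (training certified) — not satisfied.
(2) = T AND T AND F = false.
So Overall is not satisfied (F OR F).
Exception (start within hours) — not satisfied.
Result: main false OR exception false → false.

No — unlawful.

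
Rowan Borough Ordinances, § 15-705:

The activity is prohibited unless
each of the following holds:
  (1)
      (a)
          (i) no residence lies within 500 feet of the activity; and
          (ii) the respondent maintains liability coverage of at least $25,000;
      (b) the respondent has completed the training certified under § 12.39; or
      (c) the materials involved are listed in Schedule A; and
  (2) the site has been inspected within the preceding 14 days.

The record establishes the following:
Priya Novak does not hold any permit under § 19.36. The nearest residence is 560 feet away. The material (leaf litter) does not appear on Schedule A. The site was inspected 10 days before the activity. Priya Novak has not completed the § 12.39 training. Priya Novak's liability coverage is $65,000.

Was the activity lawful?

(i) no residence in 500 ft — satisfied.
(ii) coverage ≥ $25,000 — holds.
(a): T AND T → true.
(b) training certified — not met.
(c) Schedule A material — fails.
(1): T OR F OR F → true.
(2) site inspected — holds.
Overall = T AND T = true.

Yes — lawful.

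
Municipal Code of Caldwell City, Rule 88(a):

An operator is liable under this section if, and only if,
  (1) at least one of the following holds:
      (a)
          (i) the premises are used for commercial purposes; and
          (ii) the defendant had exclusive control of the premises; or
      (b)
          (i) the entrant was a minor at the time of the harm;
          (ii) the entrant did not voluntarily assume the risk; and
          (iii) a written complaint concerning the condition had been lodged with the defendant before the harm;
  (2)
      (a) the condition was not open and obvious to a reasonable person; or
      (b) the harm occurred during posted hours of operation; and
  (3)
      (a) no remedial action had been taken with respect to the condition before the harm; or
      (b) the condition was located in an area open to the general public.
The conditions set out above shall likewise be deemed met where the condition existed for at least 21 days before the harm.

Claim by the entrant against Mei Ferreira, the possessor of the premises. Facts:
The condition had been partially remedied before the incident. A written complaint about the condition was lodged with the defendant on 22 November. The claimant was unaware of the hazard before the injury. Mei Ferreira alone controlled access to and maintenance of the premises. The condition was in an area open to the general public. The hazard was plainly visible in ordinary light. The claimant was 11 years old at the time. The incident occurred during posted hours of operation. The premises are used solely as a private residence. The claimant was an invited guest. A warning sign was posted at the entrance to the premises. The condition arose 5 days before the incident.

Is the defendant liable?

(i) commercial use — not satisfied.
(ii) exclusive control — holds.
So (a) is not satisfied (F AND T).
(i) entrant a minor — satisfied.
(ii) no assumed risk — met.
(iii) complaint lodged — met.
(b) = T AND T AND T = true.
So (1) is satisfied (F OR T).
(a) not open/obvious — not met.
(b) during posted hours — satisfied.
(2) = F OR T = true.
(a) no remedial action — not met.
(b) public area — met.
So (3) is satisfied (F OR T).
Overall: T AND T AND T → true.
Exception (condition ≥21 days old) — not satisfied.
Result: main true OR exception false → true.

Yes — liable.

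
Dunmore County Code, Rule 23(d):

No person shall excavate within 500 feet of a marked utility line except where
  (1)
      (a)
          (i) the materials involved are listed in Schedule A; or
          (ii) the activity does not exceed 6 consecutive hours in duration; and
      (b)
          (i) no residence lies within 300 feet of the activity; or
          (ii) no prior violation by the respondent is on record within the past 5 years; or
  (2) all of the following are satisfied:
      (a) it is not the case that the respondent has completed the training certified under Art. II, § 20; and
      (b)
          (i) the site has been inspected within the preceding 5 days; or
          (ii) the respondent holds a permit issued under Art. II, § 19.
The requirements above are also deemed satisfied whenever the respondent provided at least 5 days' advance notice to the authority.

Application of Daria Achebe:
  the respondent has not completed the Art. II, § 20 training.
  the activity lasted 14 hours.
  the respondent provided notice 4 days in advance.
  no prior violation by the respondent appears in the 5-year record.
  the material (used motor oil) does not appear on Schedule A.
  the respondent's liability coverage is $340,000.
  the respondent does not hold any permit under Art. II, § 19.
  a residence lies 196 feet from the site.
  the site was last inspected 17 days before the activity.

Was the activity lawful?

(i) Schedule A material — not satisfied.
(ii) ≤ 6 hrs duration — not met.
So (a) is not satisfied (F OR F).
(i) no residence in 300 ft — not satisfied.
(ii) no prior violation — met.
So (b) is satisfied (F OR T).
(1) = F AND T = false.
(a) not (training certified) — satisfied.
(i) site inspected — fails.
(ii) holds permit — not met.
(b): F OR F → false.
(2): T AND F → false.
Overall: F OR F → false.
Exception (≥5 days' notice) — not satisfied.
Result: main false OR exception false → false.

No — unlawful.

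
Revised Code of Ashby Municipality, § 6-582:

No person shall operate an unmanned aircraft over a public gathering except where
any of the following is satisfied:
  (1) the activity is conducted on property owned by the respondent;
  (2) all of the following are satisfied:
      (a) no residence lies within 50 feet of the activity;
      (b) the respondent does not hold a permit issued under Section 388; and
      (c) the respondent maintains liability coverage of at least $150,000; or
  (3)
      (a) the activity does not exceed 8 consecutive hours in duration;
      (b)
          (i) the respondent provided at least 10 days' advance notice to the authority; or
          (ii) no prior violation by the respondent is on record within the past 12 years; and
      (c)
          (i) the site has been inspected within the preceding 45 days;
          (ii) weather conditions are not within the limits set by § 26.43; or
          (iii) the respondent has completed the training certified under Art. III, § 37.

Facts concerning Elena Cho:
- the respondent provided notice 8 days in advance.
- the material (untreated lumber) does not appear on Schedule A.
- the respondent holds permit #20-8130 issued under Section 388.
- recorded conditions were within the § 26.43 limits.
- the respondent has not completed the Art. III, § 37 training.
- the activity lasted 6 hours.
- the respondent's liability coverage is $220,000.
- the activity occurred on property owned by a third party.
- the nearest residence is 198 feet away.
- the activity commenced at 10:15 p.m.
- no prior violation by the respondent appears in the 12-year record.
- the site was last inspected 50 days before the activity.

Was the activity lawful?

No — unlawful.

(1) own property — fails.
(a) no residence in 50 ft — met.
(b) not (holds permit) — not satisfied.
(c) coverage ≥ $150,000 — holds.
(2): T AND F AND T → false.
(a) ≤ 8 hrs duration — holds.
(i) ≥10 days' notice — fails.
(ii) no prior violation — met.
So (b) is satisfied (F OR T).
(i) site inspected — not met.
(ii) not (weather ok) — fails.
(iii) training certified — not met.
So (c) is not satisfied (F OR F OR F).
So (3) is not satisfied (T AND T AND F).
Overall = F OR F OR F = false.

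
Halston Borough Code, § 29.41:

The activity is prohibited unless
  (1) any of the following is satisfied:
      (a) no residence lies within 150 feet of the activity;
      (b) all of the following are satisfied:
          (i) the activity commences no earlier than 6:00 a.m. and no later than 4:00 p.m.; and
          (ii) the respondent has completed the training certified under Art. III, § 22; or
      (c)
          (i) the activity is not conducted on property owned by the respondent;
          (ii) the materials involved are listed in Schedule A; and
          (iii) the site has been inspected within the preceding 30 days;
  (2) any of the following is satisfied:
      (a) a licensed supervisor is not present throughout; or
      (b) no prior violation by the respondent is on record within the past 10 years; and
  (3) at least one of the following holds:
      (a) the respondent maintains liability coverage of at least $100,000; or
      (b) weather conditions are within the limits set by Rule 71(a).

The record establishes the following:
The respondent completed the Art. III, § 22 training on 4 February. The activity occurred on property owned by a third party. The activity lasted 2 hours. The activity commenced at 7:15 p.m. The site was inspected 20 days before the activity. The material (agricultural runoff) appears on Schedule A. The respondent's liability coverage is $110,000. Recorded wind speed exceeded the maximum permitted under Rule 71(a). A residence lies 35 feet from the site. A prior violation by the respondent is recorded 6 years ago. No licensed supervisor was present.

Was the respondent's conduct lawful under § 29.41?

Yes — lawful.

(a) no residence in 150 ft — fails.
(i) start within hours — fails.
(ii) training certified — met.
So (b) is not satisfied (F AND T).
(i) not (own property) — met.
(ii) Schedule A material — holds.
(iii) site inspected — holds.
(c) = T AND T AND T = true.
(1) = F OR F OR T = true.
(a) not (supervisor present) — holds.
(b) no prior violation — not satisfied.
(2): T OR F → true.
(a) coverage ≥ $100,000 — satisfied.
(b) weather ok — not met.
So (3) is satisfied (T OR F).
So Overall is satisfied (T AND T AND T).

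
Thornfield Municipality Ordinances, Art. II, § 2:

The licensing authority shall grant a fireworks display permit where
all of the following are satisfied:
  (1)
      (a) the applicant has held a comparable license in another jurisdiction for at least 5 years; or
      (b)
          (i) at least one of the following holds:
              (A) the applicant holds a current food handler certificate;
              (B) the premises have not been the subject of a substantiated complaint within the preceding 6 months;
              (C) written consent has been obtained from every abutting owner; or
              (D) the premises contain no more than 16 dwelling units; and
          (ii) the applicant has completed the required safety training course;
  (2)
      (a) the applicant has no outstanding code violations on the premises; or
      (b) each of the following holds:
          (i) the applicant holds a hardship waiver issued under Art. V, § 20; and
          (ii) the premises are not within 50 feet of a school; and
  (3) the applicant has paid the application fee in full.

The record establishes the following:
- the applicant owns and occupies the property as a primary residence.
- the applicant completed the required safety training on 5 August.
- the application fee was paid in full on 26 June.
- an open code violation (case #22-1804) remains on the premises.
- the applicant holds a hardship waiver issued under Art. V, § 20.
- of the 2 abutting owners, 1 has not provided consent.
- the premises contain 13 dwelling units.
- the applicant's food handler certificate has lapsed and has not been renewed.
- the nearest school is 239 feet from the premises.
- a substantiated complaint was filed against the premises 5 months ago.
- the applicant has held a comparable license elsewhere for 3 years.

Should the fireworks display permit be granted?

Yes — granted.

(a) prior license ≥ 5 yr — not satisfied.
(A) food handler cert. — fails.
(B) no complaint in 6 mo. — not satisfied.
(C) all abutters consent — not satisfied.
(D) ≤ 16 units — satisfied.
(i): F OR F OR F OR T → true.
(ii) safety training — satisfied.
So (b) is satisfied (T AND T).
(1) = F OR T = true.
(a) no code violations — not met.
(i) hardship waiver — satisfied.
(ii) ≥50 ft from school — holds.
(b) = T AND T = true.
(2): F OR T → true.
(3) fee paid — holds.
Overall: T AND T AND T → true.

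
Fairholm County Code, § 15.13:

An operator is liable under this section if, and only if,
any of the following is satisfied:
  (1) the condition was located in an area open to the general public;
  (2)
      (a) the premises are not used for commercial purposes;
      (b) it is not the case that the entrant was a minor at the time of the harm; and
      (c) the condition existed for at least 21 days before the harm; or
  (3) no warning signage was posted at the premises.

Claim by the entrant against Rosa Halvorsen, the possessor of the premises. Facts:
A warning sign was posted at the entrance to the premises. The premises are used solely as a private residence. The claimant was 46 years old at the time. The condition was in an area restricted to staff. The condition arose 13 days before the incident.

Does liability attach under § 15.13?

(1) public area — fails.
(a) not (commercial use) — met.
(b) not (entrant a minor) — holds.
(c) condition ≥21 days old — fails.
So (2) is not satisfied (T AND T AND F).
(3) no signage posted — not met.
Overall = F OR F OR F = false.

No — not liable.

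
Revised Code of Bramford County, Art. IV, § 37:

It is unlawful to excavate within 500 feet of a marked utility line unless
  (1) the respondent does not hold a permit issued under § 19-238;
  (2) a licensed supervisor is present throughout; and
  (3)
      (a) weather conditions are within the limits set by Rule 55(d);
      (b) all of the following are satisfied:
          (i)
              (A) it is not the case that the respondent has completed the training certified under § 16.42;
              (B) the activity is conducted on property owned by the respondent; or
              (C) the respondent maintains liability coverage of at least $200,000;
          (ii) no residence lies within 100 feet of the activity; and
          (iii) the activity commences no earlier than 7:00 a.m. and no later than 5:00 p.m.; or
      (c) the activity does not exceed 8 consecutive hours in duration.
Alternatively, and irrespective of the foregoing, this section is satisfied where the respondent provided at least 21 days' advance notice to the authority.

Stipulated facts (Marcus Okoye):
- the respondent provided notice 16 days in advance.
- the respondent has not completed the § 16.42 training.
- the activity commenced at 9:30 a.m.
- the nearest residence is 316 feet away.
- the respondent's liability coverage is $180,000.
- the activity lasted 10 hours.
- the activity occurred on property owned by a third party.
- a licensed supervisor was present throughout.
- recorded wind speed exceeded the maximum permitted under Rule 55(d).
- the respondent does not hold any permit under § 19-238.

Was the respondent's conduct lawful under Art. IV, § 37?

(1) not (holds permit) — holds.
(2) supervisor present — satisfied.
(a) weather ok — fails.
(A) not (training certified) — holds.
(B) own property — not satisfied.
(C) coverage ≥ $200,000 — not satisfied.
(i): T OR F OR F → true.
(ii) no residence in 100 ft — holds.
(iii) start within hours — met.
(b) = T AND T AND T = true.
(c) ≤ 8 hrs duration — not met.
(3) = F OR T OR F = true.
Overall: T AND T AND T → true.
Exception (≥21 days' notice) — not satisfied.
Result: main true OR exception false → true.

Yes — lawful.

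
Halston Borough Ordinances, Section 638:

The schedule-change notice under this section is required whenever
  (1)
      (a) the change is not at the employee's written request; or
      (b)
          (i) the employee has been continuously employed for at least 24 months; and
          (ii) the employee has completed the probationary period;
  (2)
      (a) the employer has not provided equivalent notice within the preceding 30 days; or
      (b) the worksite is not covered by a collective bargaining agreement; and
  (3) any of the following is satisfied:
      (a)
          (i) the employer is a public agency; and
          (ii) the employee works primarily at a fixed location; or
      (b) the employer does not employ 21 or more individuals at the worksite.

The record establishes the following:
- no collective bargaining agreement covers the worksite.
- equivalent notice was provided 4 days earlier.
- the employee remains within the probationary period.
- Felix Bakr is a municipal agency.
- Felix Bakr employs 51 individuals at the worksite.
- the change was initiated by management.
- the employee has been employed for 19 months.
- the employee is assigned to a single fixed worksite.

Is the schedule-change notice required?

(a) not employee-requested — holds.
(i) tenure ≥ 24 mo. — fails.
(ii) past probation — fails.
So (b) is not satisfied (F AND F).
So (1) is satisfied (T OR F).
(a) no recent notice — fails.
(b) no CBA — holds.
(2) = F OR T = true.
(i) public agency — satisfied.
(ii) fixed location — met.
So (a) is satisfied (T AND T).
(b) not (≥ 21 at site) — not satisfied.
(3): T OR F → true.
Overall = T AND T AND T = true.

Yes — required.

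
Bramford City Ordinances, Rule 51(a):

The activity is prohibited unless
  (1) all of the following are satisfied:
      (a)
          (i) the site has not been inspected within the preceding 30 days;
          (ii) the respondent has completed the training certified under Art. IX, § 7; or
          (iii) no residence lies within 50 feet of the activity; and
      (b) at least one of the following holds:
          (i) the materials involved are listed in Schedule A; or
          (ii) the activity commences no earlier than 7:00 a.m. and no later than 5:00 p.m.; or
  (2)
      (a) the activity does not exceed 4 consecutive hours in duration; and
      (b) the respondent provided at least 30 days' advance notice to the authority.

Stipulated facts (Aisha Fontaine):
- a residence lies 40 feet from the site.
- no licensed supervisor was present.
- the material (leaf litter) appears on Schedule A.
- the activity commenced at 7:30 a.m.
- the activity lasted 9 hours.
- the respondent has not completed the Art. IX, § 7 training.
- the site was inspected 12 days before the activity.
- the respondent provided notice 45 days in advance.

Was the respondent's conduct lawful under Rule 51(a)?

(i) not (site inspected) — fails.
(ii) training certified — not met.
(iii) no residence in 50 ft — not satisfied.
(a): F OR F OR F → false.
(i) Schedule A material — satisfied.
(ii) start within hours — met.
So (b) is satisfied (T OR T).
(1) = F AND T = false.
(a) ≤ 4 hrs duration — not met.
(b) ≥30 days' notice — met.
So (2) is not satisfied (F AND T).
Overall = F OR F = false.

No — unlawful.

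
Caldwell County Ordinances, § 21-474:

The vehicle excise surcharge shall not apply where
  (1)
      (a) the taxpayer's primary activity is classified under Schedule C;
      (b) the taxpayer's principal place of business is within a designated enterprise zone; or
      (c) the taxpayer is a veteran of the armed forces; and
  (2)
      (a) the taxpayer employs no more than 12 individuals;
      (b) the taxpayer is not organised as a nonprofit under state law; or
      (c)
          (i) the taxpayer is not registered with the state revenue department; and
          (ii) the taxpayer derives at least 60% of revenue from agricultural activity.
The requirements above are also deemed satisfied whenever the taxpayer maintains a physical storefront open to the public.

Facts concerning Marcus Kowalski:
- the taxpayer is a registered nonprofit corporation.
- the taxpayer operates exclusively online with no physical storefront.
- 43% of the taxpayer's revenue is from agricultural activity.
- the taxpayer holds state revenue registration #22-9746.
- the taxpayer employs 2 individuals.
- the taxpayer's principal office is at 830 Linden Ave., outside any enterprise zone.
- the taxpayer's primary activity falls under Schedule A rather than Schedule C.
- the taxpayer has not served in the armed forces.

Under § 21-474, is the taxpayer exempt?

No — not exempt.

(a) Schedule C activity — not met.
(b) in enterprise zone — not satisfied.
(c) veteran — not met.
So (1) is not satisfied (F OR F OR F).
(a) ≤ 12 employees — met.
(b) not (nonprofit) — not met.
(i) not (state-registered) — not met.
(ii) ≥60% agricultural — fails.
(c) = F AND F = false.
(2) = T OR F OR F = true.
Overall = F AND T = false.
Exception (has storefront) — not satisfied.
Result: main false OR exception false → false.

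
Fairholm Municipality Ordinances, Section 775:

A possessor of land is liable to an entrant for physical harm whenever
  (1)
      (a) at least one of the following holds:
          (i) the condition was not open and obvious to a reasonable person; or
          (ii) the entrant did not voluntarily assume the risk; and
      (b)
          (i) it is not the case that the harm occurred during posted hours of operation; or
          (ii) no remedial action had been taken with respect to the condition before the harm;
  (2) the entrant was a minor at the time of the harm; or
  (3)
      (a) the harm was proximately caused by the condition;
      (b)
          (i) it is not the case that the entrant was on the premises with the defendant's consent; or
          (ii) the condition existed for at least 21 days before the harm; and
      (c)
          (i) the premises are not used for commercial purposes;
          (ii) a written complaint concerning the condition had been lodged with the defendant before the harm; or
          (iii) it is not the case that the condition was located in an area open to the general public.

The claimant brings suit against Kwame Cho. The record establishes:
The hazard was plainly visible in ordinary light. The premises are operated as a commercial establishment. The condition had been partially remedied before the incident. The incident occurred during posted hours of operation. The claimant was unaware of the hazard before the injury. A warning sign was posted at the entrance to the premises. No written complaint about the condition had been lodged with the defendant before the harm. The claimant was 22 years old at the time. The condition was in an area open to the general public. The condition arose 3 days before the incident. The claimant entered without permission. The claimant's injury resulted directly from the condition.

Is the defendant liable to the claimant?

(i) not open/obvious — fails.
(ii) no assumed risk — satisfied.
So (a) is satisfied (F OR T).
(i) not (during posted hours) — not met.
(ii) no remedial action — not met.
(b): F OR F → false.
(1): T AND F → false.
(2) entrant a minor — not satisfied.
(a) proximate cause — holds.
(i) not (consent to enter) — satisfied.
(ii) condition ≥21 days old — not satisfied.
(b): T OR F → true.
(i) not (commercial use) — not met.
(ii) complaint lodged — not met.
(iii) not (public area) — not met.
(c) = F OR F OR F = false.
(3) = T AND T AND F = false.
So Overall is not satisfied (F OR F OR F).

No — not liable.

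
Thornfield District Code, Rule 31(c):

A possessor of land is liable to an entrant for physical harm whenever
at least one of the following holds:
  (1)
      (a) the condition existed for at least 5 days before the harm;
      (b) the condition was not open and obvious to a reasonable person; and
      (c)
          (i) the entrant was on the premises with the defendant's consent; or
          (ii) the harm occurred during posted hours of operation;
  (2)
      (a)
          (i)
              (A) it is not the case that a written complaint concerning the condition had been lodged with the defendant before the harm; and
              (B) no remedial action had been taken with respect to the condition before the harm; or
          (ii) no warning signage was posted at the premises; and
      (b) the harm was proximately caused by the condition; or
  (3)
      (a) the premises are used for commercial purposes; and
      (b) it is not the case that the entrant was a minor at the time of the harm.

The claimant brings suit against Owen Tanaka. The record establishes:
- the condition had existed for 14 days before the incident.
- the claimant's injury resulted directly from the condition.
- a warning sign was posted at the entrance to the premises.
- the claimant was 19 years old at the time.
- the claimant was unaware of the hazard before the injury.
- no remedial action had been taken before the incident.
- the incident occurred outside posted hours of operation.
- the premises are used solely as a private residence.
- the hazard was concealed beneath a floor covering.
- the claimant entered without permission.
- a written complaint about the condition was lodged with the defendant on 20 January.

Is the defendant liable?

(a) condition ≥5 days old — satisfied.
(b) not open/obvious — satisfied.
(i) consent to enter — not satisfied.
(ii) during posted hours — not satisfied.
So (c) is not satisfied (F OR F).
(1) = T AND T AND F = false.
(A) not (complaint lodged) — fails.
(B) no remedial action — met.
(i): F AND T → false.
(ii) no signage posted — fails.
(a) = F OR F = false.
(b) proximate cause — met.
(2) = F AND T = false.
(a) commercial use — fails.
(b) not (entrant a minor) — satisfied.
(3): F AND T → false.
So Overall is not satisfied (F OR F OR F).

No — not liable.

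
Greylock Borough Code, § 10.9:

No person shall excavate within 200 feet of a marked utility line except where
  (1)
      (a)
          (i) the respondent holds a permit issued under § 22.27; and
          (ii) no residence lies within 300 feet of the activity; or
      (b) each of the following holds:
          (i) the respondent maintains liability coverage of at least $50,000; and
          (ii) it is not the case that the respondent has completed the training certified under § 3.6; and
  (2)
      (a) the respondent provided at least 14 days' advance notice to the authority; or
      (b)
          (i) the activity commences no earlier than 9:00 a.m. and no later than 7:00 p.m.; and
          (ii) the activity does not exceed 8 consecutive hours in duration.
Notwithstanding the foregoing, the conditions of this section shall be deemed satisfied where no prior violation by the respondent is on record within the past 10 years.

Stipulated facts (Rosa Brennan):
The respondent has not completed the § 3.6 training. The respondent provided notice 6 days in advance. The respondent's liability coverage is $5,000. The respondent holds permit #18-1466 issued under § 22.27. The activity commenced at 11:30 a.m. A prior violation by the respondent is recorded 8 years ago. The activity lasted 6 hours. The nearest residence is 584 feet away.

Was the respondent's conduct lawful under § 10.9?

(i) holds permit — satisfied.
(ii) no residence in 300 ft — met.
(a) = T AND T = true.
(i) coverage ≥ $50,000 — not satisfied.
(ii) not (training certified) — satisfied.
So (b) is not satisfied (F AND T).
(1): T OR F → true.
(a) ≥14 days' notice — fails.
(i) start within hours — holds.
(ii) ≤ 8 hrs duration — holds.
(b): T AND T → true.
So (2) is satisfied (F OR T).
Overall: T AND T → true.
Exception (no prior violation) — not satisfied.
Result: main true OR exception false → true.

Yes — lawful.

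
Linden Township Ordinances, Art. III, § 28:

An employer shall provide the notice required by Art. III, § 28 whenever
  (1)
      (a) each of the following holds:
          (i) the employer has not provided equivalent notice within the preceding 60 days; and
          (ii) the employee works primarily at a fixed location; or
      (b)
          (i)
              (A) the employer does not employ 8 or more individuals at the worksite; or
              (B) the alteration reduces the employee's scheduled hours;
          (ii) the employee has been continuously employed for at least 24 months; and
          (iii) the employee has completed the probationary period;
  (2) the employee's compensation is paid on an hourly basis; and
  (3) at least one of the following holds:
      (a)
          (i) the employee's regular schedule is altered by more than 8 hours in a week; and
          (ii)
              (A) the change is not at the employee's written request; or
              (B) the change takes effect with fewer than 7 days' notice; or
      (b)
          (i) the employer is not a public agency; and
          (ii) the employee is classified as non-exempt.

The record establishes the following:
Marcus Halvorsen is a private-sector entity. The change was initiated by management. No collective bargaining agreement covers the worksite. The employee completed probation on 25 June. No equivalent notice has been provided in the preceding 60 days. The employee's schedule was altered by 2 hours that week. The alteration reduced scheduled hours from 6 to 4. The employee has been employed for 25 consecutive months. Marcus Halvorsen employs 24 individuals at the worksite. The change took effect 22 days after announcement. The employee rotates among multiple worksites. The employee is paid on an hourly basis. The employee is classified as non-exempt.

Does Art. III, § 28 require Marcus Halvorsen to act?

Yes — required.

(i) no recent notice — met.
(ii) fixed location — not met.
So (a) is not satisfied (T AND F).
(A) not (≥ 8 at site) — not satisfied.
(B) hours reduced — satisfied.
So (i) is satisfied (F OR T).
(ii) tenure ≥ 24 mo. — holds.
(iii) past probation — met.
(b) = T AND T AND T = true.
So (1) is satisfied (F OR T).
(2) hourly-paid — satisfied.
(i) schedule shift > 8h — not satisfied.
(A) not employee-requested — satisfied.
(B) < 7 days' notice — not satisfied.
So (ii) is satisfied (T OR F).
(a): F AND T → false.
(i) not (public agency) — holds.
(ii) non-exempt — holds.
(b) = T AND T = true.
(3): F OR T → true.
Overall = T AND T AND T = true.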